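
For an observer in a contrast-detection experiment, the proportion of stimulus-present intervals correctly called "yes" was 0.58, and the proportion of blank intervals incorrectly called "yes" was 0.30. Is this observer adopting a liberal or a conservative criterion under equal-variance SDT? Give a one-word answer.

z(H) = 0.202, z(FA) = -0.524
c = −½·(z(H) + z(FA)) = 0.161
c > 0 → conservative criterion (biased toward responding “no”).

conservative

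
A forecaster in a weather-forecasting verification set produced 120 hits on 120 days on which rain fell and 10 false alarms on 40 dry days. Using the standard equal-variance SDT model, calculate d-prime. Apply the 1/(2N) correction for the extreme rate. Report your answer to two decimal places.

The hit rate is 120/120 = 1, so apply the 1/(2N) correction: H → 1 − 1/(2·120) = 0.99583.
z(H) = z(0.99583) = 2.638
z(FA) = z(0.25000) = -0.674
d' = 2.638 − (-0.674) = 3.312

d-prime = 3.31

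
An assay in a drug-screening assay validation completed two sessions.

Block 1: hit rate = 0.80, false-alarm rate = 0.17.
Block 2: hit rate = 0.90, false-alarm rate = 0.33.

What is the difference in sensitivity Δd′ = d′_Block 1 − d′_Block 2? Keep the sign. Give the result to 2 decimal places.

Δd′ = 0.07

Block 1: z(0.80) = 0.842, z(0.17) = -0.954, d' = 1.796
Block 2: z(0.90) = 1.282, z(0.33) = -0.440, d' = 1.722
Δd' = d'_Block 1 − d'_Block 2 = 1.796 − 1.722 = 0.074
Block 1 has the higher sensitivity.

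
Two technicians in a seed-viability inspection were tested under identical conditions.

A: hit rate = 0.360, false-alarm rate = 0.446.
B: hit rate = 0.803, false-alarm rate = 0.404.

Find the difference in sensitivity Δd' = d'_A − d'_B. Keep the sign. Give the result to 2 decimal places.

Δd' = -1.32

A: z(0.360) = -0.358, z(0.446) = -0.136, d' = -0.222
B: z(0.803) = 0.852, z(0.404) = -0.243, d' = 1.095
Δd' = d'_A − d'_B = -0.222 − 1.095 = -1.317
B has the higher sensitivity.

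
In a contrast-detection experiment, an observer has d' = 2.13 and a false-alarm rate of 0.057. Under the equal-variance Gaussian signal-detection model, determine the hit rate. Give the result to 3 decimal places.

hit rate = 0.709

z(false-alarm rate) = z(0.057) = -1.5805
z(H) = z(FA) + d' = -1.5805 + 2.13 = 0.5495
hit rate = Φ(0.5495) = 0.7087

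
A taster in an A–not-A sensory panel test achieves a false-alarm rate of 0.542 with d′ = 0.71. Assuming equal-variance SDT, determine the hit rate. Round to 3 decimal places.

hit rate = 0.793

z(false-alarm rate) = z(0.542) = 0.1055
z(H) = z(FA) + d' = 0.1055 + 0.71 = 0.8155
hit rate = Φ(0.8155) = 0.7926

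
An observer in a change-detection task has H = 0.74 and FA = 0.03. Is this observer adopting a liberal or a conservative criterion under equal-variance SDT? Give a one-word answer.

conservative

z(H) = 0.643, z(FA) = -1.881
c = −½·(z(H) + z(FA)) = 0.619
c > 0 → conservative criterion (biased toward responding “no”).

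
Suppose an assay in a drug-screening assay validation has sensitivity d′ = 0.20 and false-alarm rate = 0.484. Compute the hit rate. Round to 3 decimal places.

z(false-alarm rate) = z(0.484) = -0.0401
z(H) = z(FA) + d' = -0.0401 + 0.20 = 0.1599
hit rate = Φ(0.1599) = 0.5635

hit rate = 0.564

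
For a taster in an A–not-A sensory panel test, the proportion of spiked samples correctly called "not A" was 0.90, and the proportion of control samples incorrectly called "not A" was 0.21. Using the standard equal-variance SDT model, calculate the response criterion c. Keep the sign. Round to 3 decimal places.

c = -0.238

Φ⁻¹(H) = 1.2816
Φ⁻¹(FA) = -0.8064
c = −½·[z(H) + z(FA)] = −0.5 × (1.2816 + (-0.8064)) = -0.2376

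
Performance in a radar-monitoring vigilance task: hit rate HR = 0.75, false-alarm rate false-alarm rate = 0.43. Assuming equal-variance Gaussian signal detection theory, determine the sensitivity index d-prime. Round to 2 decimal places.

d-prime = 0.85

z(H) = 0.674
z(FA) = -0.176
d' = z(H) − z(FA) = 0.674 − (-0.176) = 0.850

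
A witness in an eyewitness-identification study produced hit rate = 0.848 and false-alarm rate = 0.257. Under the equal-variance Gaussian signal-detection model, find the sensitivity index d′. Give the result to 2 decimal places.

z(0.848) = 1.028, z(0.257) = -0.653
d' = z(H) − z(FA) = 1.028 − (-0.653) = 1.681

d′ = 1.68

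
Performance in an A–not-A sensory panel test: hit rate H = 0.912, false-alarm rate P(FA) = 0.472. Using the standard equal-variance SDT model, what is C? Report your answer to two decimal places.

z(0.912) = 1.3532, z(0.472) = -0.0702
c = −½·[z(H) + z(FA)] = −0.5 × (1.3532 + (-0.0702)) = -0.6415

C = -0.64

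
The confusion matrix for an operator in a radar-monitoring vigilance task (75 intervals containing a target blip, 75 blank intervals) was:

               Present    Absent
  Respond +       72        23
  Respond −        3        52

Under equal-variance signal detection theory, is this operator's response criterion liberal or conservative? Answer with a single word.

liberal

z(H) = 1.751, z(FA) = -0.505
c = −½·(z(H) + z(FA)) = -0.623
c < 0 → liberal criterion (biased toward responding “yes”).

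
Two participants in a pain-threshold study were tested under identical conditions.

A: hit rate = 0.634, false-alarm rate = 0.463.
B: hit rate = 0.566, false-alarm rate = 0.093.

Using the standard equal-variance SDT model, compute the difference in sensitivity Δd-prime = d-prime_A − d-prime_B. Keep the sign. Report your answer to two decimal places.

Δd-prime = -1.05

A: z(0.634) = 0.342, z(0.463) = -0.093, d' = 0.435
B: z(0.566) = 0.166, z(0.093) = -1.323, d' = 1.489
Δd' = d'_A − d'_B = 0.435 − 1.489 = -1.054
B has the higher sensitivity.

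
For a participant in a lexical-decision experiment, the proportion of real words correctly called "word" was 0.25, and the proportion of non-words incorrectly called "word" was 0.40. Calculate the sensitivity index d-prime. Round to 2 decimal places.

Φ⁻¹(H) = Φ⁻¹(0.25) = -0.674
Φ⁻¹(FA) = Φ⁻¹(0.40) = -0.253
d' = z(H) − z(FA) = -0.674 − (-0.253) = -0.421

d-prime = -0.42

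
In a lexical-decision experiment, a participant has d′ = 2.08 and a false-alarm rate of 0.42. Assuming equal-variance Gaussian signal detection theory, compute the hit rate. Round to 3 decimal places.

z(false-alarm rate) = z(0.42) = -0.2019
z(H) = z(FA) + d' = -0.2019 + 2.08 = 1.8781
hit rate = Φ(1.8781) = 0.9698

hit rate = 0.970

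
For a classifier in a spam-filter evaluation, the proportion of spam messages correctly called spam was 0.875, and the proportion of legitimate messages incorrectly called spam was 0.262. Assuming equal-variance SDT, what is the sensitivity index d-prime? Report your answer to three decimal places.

z(H) = z(0.875) = 1.1503
z(FA) = z(0.262) = -0.6372
d' = z(H) − z(FA) = 1.1503 − (-0.6372) = 1.7875

d-prime = 1.788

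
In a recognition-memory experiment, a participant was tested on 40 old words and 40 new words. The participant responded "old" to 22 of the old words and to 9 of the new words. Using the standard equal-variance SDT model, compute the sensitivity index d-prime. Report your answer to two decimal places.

d-prime = 0.88

H = 22/40 = 0.5500
FA = 9/40 = 0.2250
z(0.5500) = 0.126, z(0.2250) = -0.755
d' = z(H) − z(FA) = 0.126 − (-0.755) = 0.881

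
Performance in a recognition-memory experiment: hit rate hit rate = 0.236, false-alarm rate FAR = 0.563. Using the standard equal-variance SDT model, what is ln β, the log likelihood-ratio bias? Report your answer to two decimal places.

Φ⁻¹(0.236) = -0.719, Φ⁻¹(0.563) = 0.159
ln β = −½·[z(H)² − z(FA)²] = −0.5 × (0.517 − 0.025) = -0.246

ln β = -0.25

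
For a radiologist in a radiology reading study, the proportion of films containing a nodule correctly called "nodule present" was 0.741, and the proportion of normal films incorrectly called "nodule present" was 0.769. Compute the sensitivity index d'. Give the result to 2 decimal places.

d' = -0.09

Φ⁻¹(H) = Φ⁻¹(0.741) = 0.6464
Φ⁻¹(FA) = Φ⁻¹(0.769) = 0.7356
d' = z(H) − z(FA) = 0.6464 − 0.7356 = -0.0892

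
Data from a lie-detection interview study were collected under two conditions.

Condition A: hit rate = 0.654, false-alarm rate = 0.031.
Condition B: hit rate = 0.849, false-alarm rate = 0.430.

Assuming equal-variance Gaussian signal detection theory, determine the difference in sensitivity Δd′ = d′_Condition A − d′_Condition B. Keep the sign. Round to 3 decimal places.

Condition A: z(0.654) = 0.3961, z(0.031) = -1.8663, d' = 2.2624
Condition B: z(0.849) = 1.0322, z(0.430) = -0.1764, d' = 1.2086
Δd' = d'_Condition A − d'_Condition B = 2.2624 − 1.2086 = 1.0538
Condition A has the higher sensitivity.

Δd′ = 1.054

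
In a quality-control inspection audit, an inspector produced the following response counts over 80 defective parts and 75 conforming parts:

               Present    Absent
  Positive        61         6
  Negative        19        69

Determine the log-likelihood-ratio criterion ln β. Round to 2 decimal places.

H = 61/80 = 0.7625
FA = 6/75 = 0.0800
z(0.7625) = 0.714, z(0.0800) = -1.405
ln β = −½·[z(H)² − z(FA)²] = −0.5 × (0.510 − 1.974) = 0.732

ln β = 0.73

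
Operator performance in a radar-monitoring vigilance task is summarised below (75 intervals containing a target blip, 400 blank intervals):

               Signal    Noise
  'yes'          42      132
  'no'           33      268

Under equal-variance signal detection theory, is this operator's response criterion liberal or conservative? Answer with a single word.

conservative

z(H) = 0.151, z(FA) = -0.440
c = −½·(z(H) + z(FA)) = 0.1445
c > 0 → conservative criterion (biased toward responding “no”).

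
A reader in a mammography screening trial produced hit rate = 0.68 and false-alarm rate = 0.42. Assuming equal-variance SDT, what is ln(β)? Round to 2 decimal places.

ln β = -0.09

z(0.68) = 0.468, z(0.42) = -0.202
ln β = −½·[z(H)² − z(FA)²] = −0.5 × (0.219 − 0.041) = -0.089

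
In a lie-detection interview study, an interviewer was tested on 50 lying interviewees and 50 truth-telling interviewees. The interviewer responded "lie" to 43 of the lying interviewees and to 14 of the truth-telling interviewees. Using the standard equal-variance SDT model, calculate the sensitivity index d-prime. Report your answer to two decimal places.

d-prime = 1.66

H = 43/50 = 0.8600
FA = 14/50 = 0.2800
z(H) = 1.080
z(FA) = -0.583
d' = z(H) − z(FA) = 1.080 − (-0.583) = 1.663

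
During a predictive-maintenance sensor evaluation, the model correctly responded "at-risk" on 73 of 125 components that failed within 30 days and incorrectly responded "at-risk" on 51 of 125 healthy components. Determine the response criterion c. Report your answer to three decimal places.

c = 0.010

H = 73/125 = 0.5840
FA = 51/125 = 0.4080
z(H) = 0.2121
z(FA) = -0.2327
c = −½·[z(H) + z(FA)] = −0.5 × (0.2121 + (-0.2327)) = 0.0103
c > 0: the model has a conservative response bias.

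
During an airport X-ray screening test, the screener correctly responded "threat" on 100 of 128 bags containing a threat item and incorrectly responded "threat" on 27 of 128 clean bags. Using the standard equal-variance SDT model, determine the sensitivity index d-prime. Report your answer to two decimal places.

H = 100/128 = 0.7812
FA = 27/128 = 0.2109
Φ⁻¹(H) = Φ⁻¹(0.7812) = 0.776
Φ⁻¹(FA) = Φ⁻¹(0.2109) = -0.803
d' = z(H) − z(FA) = 0.776 − (-0.803) = 1.579

d-prime = 1.58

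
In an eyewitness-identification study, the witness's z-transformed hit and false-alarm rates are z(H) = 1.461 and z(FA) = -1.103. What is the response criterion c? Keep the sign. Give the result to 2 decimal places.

c = -0.18

c = −½·[z(H) + z(FA)] = −½·(1.461 + (-1.103)) = -0.179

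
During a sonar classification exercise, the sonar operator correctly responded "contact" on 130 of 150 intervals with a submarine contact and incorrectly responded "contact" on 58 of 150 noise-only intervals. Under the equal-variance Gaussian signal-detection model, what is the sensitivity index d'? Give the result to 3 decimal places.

d' = 1.399

H = 130/150 = 0.8667
FA = 58/150 = 0.3867
z(H) = z(0.8667) = 1.1109
z(FA) = z(0.3867) = -0.2879
d' = z(H) − z(FA) = 1.1109 − (-0.2879) = 1.3988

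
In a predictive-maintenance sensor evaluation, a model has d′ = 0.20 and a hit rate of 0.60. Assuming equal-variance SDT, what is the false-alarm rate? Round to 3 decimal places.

z(hit rate) = z(0.60) = 0.2533
z(FA) = z(H) − d' = 0.2533 − 0.20 = 0.0533
false-alarm rate = Φ(0.0533) = 0.5213

false-alarm rate = 0.521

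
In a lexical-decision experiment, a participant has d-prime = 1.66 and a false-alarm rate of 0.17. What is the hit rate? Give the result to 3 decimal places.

hit rate = 0.760

z(false-alarm rate) = z(0.17) = -0.9542
z(H) = z(FA) + d' = -0.9542 + 1.66 = 0.7058
hit rate = Φ(0.7058) = 0.7598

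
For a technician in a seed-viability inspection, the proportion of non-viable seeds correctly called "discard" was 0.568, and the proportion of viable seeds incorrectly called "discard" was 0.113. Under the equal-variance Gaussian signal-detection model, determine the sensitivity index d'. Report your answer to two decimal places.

d' = 1.38

z(H) = z(0.568) = 0.171
z(FA) = z(0.113) = -1.211
d' = z(H) − z(FA) = 0.171 − (-1.211) = 1.382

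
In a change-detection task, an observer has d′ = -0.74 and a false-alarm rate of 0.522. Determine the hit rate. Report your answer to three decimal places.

z(false-alarm rate) = z(0.522) = 0.0552
z(H) = z(FA) + d' = 0.0552 + (-0.74) = -0.6848
hit rate = Φ(-0.6848) = 0.2467

hit rate = 0.247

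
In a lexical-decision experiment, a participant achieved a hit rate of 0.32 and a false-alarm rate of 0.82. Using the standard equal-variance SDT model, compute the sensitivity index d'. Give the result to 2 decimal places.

z(0.32) = -0.468, z(0.82) = 0.915
d' = z(H) − z(FA) = -0.468 − 0.915 = -1.383

d' = -1.38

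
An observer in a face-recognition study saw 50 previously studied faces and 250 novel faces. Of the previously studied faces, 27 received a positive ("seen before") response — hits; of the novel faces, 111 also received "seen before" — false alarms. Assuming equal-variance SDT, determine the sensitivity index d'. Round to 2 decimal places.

H = 27/50 = 0.5400
FA = 111/250 = 0.4440
z(H) = z(0.5400) = 0.1004
z(FA) = z(0.4440) = -0.1408
d' = z(H) − z(FA) = 0.1004 − (-0.1408) = 0.2412

d' = 0.24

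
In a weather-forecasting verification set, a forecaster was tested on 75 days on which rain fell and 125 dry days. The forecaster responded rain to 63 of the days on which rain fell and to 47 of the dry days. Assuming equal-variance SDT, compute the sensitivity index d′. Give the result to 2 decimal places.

d′ = 1.31

H = 63/75 = 0.8400
FA = 47/125 = 0.3760
z(H) = 0.9945
z(FA) = -0.3160
d' = z(H) − z(FA) = 0.9945 − (-0.3160) = 1.3105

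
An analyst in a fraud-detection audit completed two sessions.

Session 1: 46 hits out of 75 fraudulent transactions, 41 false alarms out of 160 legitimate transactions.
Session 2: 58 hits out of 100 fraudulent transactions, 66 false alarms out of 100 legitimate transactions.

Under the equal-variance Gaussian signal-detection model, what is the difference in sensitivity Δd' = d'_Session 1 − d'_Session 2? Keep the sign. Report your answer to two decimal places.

Session 1: z(0.6133) = 0.288, z(0.2562) = -0.655, d' = 0.943
Session 2: z(0.5800) = 0.202, z(0.6600) = 0.412, d' = -0.210
Δd' = d'_Session 1 − d'_Session 2 = 0.943 − (-0.210) = 1.153
Session 1 has the higher sensitivity.

Δd' = 1.15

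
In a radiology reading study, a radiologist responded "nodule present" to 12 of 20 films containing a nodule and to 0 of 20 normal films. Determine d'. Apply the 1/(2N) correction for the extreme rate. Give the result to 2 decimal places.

The false-alarm rate is 0/20 = 0, so apply the 1/(2N) correction: FA → 1/(2·20) = 0.02500.
z(H) = z(0.60000) = 0.253
z(FA) = z(0.02500) = -1.960
d' = 0.253 − (-1.960) = 2.213

d' = 2.21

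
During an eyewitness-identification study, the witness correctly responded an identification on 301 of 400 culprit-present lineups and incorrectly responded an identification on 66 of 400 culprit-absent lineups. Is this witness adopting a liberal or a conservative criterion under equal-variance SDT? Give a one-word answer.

conservative

z(H) = 0.682, z(FA) = -0.974
c = −½·(z(H) + z(FA)) = 0.146
c > 0 → conservative criterion (biased toward responding “no”).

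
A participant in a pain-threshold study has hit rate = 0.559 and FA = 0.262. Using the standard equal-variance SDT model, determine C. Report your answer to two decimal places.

z(0.559) = 0.148, z(0.262) = -0.637
c = −½·[z(H) + z(FA)] = −0.5 × (0.148 + (-0.637)) = 0.2445

C = 0.24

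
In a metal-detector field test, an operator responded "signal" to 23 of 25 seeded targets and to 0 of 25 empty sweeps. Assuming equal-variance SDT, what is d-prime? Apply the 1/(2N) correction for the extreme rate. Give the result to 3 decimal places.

The false-alarm rate is 0/25 = 0, so apply the 1/(2N) correction: FA → 1/(2·25) = 0.02000.
z(H) = z(0.92000) = 1.4051
z(FA) = z(0.02000) = -2.0537
d' = 1.4051 − (-2.0537) = 3.4588

d-prime = 3.459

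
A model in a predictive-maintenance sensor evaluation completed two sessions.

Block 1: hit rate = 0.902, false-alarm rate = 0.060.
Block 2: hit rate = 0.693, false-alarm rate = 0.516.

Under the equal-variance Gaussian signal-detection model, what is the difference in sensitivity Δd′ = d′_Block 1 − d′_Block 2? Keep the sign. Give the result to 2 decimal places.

Block 1: z(0.902) = 1.293, z(0.060) = -1.555, d' = 2.848
Block 2: z(0.693) = 0.504, z(0.516) = 0.040, d' = 0.464
Δd' = d'_Block 1 − d'_Block 2 = 2.848 − 0.464 = 2.384
Block 1 has the higher sensitivity.

Δd′ = 2.38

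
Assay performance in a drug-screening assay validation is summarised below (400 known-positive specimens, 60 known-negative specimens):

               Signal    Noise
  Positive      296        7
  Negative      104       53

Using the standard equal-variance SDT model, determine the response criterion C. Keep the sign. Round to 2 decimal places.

H = 296/400 = 0.7400
FA = 7/60 = 0.1167
z(H) = z(0.7400) = 0.643
z(FA) = z(0.1167) = -1.192
c = −½·[z(H) + z(FA)] = −0.5 × (0.643 + (-1.192)) = 0.2745

C = 0.27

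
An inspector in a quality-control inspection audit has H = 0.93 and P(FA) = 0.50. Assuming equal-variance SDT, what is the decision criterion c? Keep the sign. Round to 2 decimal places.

z(0.93) = 1.476, z(0.50) = 0.000
c = −½·[z(H) + z(FA)] = −0.5 × (1.476 + 0.000) = -0.738
c < 0: the inspector has a liberal response bias.

c = -0.74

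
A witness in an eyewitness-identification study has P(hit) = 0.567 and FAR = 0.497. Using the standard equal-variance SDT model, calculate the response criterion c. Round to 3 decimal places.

c = -0.081

z(H) = z(0.567) = 0.1687
z(FA) = z(0.497) = -0.0075
c = −½·[z(H) + z(FA)] = −0.5 × (0.1687 + (-0.0075)) = -0.0806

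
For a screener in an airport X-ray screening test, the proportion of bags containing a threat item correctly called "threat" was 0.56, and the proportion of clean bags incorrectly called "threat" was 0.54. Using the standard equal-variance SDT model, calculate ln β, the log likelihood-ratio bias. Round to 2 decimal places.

z(0.56) = 0.151, z(0.54) = 0.100
ln β = −½·[z(H)² − z(FA)²] = −0.5 × (0.023 − 0.010) = -0.0065

ln β = -0.01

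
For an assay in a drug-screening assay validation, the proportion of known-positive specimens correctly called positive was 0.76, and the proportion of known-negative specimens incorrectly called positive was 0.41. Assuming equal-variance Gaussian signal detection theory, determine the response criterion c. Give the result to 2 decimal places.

Φ⁻¹(H) = 0.706
Φ⁻¹(FA) = -0.228
c = −½·[z(H) + z(FA)] = −0.5 × (0.706 + (-0.228)) = -0.239

c = -0.24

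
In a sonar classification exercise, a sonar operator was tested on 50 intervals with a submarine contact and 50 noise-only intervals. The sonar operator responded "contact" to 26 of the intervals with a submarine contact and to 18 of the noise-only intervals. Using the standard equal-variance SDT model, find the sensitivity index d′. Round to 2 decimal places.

d′ = 0.41

H = 26/50 = 0.5200
FA = 18/50 = 0.3600
Φ⁻¹(H) = Φ⁻¹(0.5200) = 0.0502
Φ⁻¹(FA) = Φ⁻¹(0.3600) = -0.3585
d' = z(H) − z(FA) = 0.0502 − (-0.3585) = 0.4087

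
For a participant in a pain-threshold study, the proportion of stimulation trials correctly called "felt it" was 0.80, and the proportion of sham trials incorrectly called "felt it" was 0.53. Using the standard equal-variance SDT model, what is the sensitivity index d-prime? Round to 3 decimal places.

d-prime = 0.766

Φ⁻¹(H) = Φ⁻¹(0.80) = 0.8416
Φ⁻¹(FA) = Φ⁻¹(0.53) = 0.0753
d' = z(H) − z(FA) = 0.8416 − 0.0753 = 0.7663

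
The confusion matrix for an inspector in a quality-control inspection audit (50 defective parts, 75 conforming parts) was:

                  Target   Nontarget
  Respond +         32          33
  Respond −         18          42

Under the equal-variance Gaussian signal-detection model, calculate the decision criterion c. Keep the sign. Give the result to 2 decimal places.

H = 32/50 = 0.6400
FA = 33/75 = 0.4400
Φ⁻¹(H) = 0.358
Φ⁻¹(FA) = -0.151
c = −½·[z(H) + z(FA)] = −0.5 × (0.358 + (-0.151)) = -0.1035
c < 0: the inspector has a liberal response bias.

c = -0.10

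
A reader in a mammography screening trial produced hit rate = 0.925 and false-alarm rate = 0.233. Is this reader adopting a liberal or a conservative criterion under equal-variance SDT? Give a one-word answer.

z(H) = 1.440, z(FA) = -0.729
c = −½·(z(H) + z(FA)) = -0.3555
c < 0 → liberal criterion (biased toward responding “yes”).

liberal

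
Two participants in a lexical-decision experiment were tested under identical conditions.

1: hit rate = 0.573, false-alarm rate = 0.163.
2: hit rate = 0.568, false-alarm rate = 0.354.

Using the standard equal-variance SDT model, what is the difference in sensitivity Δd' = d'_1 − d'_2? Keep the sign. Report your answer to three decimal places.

Δd' = 0.620

1: z(0.573) = 0.1840, z(0.163) = -0.9822, d' = 1.1662
2: z(0.568) = 0.1713, z(0.354) = -0.3745, d' = 0.5458
Δd' = d'_1 − d'_2 = 1.1662 − 0.5458 = 0.6204
1 has the higher sensitivity.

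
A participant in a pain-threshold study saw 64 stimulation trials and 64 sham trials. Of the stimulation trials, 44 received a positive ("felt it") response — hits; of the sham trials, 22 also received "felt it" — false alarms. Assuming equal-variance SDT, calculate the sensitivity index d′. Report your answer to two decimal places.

H = 44/64 = 0.6875
FA = 22/64 = 0.3438
z(H) = 0.489
z(FA) = -0.402
d' = z(H) − z(FA) = 0.489 − (-0.402) = 0.891

d′ = 0.89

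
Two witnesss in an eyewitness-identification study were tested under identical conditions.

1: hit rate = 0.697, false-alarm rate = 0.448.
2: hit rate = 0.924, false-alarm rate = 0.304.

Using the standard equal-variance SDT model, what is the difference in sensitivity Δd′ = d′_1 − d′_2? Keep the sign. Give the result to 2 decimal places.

Δd′ = -1.30

1: z(0.697) = 0.516, z(0.448) = -0.131, d' = 0.647
2: z(0.924) = 1.433, z(0.304) = -0.513, d' = 1.946
Δd' = d'_1 − d'_2 = 0.647 − 1.946 = -1.299
2 has the higher sensitivity.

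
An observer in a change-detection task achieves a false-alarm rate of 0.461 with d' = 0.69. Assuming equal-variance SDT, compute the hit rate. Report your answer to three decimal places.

z(false-alarm rate) = z(0.461) = -0.0979
z(H) = z(FA) + d' = -0.0979 + 0.69 = 0.5921
hit rate = Φ(0.5921) = 0.7231

hit rate = 0.723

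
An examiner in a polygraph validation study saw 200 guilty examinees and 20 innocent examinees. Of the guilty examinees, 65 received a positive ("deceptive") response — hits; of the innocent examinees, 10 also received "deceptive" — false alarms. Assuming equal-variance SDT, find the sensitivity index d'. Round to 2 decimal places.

H = 65/200 = 0.3250
FA = 10/20 = 0.5000
Φ⁻¹(H) = Φ⁻¹(0.3250) = -0.4538
Φ⁻¹(FA) = Φ⁻¹(0.5000) = 0.0000
d' = z(H) − z(FA) = -0.4538 − 0.0000 = -0.4538

d' = -0.45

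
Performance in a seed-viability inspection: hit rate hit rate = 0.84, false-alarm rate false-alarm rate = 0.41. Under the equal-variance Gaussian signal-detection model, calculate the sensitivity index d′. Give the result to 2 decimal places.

z(H) = z(0.84) = 0.9945
z(FA) = z(0.41) = -0.2275
d' = z(H) − z(FA) = 0.9945 − (-0.2275) = 1.2220

d′ = 1.22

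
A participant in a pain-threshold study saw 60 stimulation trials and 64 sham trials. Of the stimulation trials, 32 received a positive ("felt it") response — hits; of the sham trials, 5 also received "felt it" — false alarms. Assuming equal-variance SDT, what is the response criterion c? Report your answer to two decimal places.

c = 0.67

H = 32/60 = 0.5333
FA = 5/64 = 0.0781
z(H) = z(0.5333) = 0.084
z(FA) = z(0.0781) = -1.418
c = −½·[z(H) + z(FA)] = −0.5 × (0.084 + (-1.418)) = 0.667
c > 0: the participant has a conservative response bias.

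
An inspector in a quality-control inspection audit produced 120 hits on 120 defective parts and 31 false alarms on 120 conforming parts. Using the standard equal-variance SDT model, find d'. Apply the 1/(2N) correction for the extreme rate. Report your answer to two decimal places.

d' = 3.29

The hit rate is 120/120 = 1, so apply the 1/(2N) correction: H → 1 − 1/(2·120) = 0.99583.
z(H) = z(0.99583) = 2.638
z(FA) = z(0.25833) = -0.649
d' = 2.638 − (-0.649) = 3.287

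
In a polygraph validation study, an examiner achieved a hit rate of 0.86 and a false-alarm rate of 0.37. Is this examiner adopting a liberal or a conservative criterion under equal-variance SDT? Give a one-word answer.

liberal

z(H) = 1.080, z(FA) = -0.332
c = −½·(z(H) + z(FA)) = -0.374
c < 0 → liberal criterion (biased toward responding “yes”).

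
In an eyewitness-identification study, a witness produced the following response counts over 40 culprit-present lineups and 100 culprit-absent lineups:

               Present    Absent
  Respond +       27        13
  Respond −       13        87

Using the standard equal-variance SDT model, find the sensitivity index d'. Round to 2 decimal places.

d' = 1.58

H = 27/40 = 0.6750
FA = 13/100 = 0.1300
z(H) = z(0.6750) = 0.4538
z(FA) = z(0.1300) = -1.1264
d' = z(H) − z(FA) = 0.4538 − (-1.1264) = 1.5802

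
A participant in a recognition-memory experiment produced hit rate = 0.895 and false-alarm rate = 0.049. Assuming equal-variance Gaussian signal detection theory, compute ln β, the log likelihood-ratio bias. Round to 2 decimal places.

Φ⁻¹(H) = 1.254
Φ⁻¹(FA) = -1.655
ln β = −½·[z(H)² − z(FA)²] = −0.5 × (1.573 − 2.739) = 0.583

ln β = 0.58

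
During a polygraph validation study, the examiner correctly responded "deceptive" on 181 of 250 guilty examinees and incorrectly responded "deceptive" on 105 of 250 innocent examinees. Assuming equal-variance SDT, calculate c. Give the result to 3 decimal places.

c = -0.196

H = 181/250 = 0.7240
FA = 105/250 = 0.4200
z(H) = z(0.7240) = 0.5948
z(FA) = z(0.4200) = -0.2019
c = −½·[z(H) + z(FA)] = −0.5 × (0.5948 + (-0.2019)) = -0.19645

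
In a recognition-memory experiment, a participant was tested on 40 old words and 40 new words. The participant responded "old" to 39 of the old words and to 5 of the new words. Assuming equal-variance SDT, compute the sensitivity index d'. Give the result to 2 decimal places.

H = 39/40 = 0.9750
FA = 5/40 = 0.1250
Φ⁻¹(H) = Φ⁻¹(0.9750) = 1.960
Φ⁻¹(FA) = Φ⁻¹(0.1250) = -1.150
d' = z(H) − z(FA) = 1.960 − (-1.150) = 3.110

d' = 3.11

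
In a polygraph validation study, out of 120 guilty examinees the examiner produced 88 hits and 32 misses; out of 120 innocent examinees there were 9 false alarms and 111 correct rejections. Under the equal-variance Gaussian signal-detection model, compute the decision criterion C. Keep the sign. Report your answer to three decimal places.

H = 88/120 = 0.7333
FA = 9/120 = 0.0750
z(H) = 0.6228
z(FA) = -1.4395
c = −½·[z(H) + z(FA)] = −0.5 × (0.6228 + (-1.4395)) = 0.40835

C = 0.408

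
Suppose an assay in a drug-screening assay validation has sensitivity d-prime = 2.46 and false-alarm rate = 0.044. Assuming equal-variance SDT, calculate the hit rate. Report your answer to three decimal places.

z(false-alarm rate) = z(0.044) = -1.7060
z(H) = z(FA) + d' = -1.7060 + 2.46 = 0.7540
hit rate = Φ(0.7540) = 0.7746

hit rate = 0.775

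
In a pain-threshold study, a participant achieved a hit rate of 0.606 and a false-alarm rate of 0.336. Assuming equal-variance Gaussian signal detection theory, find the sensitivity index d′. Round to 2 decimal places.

z(H) = z(0.606) = 0.269
z(FA) = z(0.336) = -0.423
d' = z(H) − z(FA) = 0.269 − (-0.423) = 0.692

d′ = 0.69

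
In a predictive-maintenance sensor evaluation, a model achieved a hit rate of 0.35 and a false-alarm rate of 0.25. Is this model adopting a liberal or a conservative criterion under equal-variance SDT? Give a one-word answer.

z(H) = -0.385, z(FA) = -0.674
c = −½·(z(H) + z(FA)) = 0.5295
c > 0 → conservative criterion (biased toward responding “no”).

conservative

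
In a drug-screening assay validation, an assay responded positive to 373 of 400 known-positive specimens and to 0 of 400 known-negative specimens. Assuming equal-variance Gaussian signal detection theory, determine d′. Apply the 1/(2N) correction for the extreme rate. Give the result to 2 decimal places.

The false-alarm rate is 0/400 = 0, so apply the 1/(2N) correction: FA → 1/(2·400) = 0.00125.
z(H) = z(0.93250) = 1.495
z(FA) = z(0.00125) = -3.023
d' = 1.495 − (-3.023) = 4.518

d′ = 4.52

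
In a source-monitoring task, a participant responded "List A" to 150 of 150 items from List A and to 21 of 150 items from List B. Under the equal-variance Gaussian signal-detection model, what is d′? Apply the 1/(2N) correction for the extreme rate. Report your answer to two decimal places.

d′ = 3.79

The hit rate is 150/150 = 1, so apply the 1/(2N) correction: H → 1 − 1/(2·150) = 0.99667.
z(H) = z(0.99667) = 2.713
z(FA) = z(0.14000) = -1.080
d' = 2.713 − (-1.080) = 3.793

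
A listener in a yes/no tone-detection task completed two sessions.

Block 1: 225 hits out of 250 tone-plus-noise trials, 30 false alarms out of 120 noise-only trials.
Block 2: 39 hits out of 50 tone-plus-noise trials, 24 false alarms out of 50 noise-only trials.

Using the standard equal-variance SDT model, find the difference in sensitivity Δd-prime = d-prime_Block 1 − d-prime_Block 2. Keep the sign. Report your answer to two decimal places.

Δd-prime = 1.13

Block 1: z(0.9000) = 1.282, z(0.2500) = -0.674, d' = 1.956
Block 2: z(0.7800) = 0.772, z(0.4800) = -0.050, d' = 0.822
Δd' = d'_Block 1 − d'_Block 2 = 1.956 − 0.822 = 1.134
Block 1 has the higher sensitivity.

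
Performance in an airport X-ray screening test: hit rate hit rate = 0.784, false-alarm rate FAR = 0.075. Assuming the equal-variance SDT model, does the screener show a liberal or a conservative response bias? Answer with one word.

z(H) = 0.786, z(FA) = -1.440
c = −½·(z(H) + z(FA)) = 0.327
c > 0 → conservative criterion (biased toward responding “no”).

conservative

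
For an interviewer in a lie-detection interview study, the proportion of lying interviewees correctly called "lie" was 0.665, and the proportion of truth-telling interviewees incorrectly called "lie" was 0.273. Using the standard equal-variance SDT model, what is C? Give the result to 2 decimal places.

z(H) = 0.426
z(FA) = -0.604
c = −½·[z(H) + z(FA)] = −0.5 × (0.426 + (-0.604)) = 0.089

C = 0.09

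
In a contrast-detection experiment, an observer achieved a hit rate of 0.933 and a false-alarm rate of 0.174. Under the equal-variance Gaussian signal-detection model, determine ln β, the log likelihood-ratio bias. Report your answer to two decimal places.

z(H) = z(0.933) = 1.499
z(FA) = z(0.174) = -0.938
ln β = −½·[z(H)² − z(FA)²] = −0.5 × (2.247 − 0.880) = -0.6835

ln β = -0.68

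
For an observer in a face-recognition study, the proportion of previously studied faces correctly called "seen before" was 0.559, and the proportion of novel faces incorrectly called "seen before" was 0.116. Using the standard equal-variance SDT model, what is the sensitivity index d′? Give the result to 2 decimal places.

z(H) = 0.1484
z(FA) = -1.1952
d' = z(H) − z(FA) = 0.1484 − (-1.1952) = 1.3436

d′ = 1.34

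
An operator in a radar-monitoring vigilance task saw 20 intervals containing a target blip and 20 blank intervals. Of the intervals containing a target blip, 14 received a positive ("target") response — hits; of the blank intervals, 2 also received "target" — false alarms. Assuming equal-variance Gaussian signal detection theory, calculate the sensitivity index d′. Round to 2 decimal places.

d′ = 1.81

H = 14/20 = 0.7000
FA = 2/20 = 0.1000
z(H) = 0.5244
z(FA) = -1.2816
d' = z(H) − z(FA) = 0.5244 − (-1.2816) = 1.8060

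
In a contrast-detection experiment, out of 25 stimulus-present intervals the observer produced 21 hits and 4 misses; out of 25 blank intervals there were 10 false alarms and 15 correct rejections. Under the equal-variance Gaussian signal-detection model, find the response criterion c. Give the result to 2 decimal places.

H = 21/25 = 0.8400
FA = 10/25 = 0.4000
z(H) = 0.994
z(FA) = -0.253
c = −½·[z(H) + z(FA)] = −0.5 × (0.994 + (-0.253)) = -0.3705

c = -0.37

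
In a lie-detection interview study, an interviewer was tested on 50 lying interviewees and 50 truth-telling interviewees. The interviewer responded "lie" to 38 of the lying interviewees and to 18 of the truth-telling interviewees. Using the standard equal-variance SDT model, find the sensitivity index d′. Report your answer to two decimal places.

d′ = 1.06

H = 38/50 = 0.7600
FA = 18/50 = 0.3600
z(H) = z(0.7600) = 0.7063
z(FA) = z(0.3600) = -0.3585
d' = z(H) − z(FA) = 0.7063 − (-0.3585) = 1.0648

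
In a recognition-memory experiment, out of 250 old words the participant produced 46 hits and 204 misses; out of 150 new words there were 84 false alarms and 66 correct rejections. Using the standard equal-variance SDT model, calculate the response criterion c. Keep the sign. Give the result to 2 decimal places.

c = 0.37

H = 46/250 = 0.1840
FA = 84/150 = 0.5600
z(H) = -0.9002
z(FA) = 0.1510
c = −½·[z(H) + z(FA)] = −0.5 × (-0.9002 + 0.1510) = 0.3746
c > 0: the participant has a conservative response bias.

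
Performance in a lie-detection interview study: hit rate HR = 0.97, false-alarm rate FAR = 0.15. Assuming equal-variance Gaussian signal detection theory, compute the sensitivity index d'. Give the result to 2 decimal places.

z(H) = z(0.97) = 1.881
z(FA) = z(0.15) = -1.036
d' = z(H) − z(FA) = 1.881 − (-1.036) = 2.917

d' = 2.92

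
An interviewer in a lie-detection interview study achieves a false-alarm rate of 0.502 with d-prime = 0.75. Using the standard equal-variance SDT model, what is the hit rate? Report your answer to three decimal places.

z(false-alarm rate) = z(0.502) = 0.0050
z(H) = z(FA) + d' = 0.0050 + 0.75 = 0.7550
hit rate = Φ(0.7550) = 0.7749

hit rate = 0.775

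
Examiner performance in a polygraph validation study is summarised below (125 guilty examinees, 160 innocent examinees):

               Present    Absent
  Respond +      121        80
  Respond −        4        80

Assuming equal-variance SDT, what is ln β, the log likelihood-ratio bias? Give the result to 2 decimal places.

ln β = -1.72

H = 121/125 = 0.9680
FA = 80/160 = 0.5000
Φ⁻¹(H) = Φ⁻¹(0.9680) = 1.852
Φ⁻¹(FA) = Φ⁻¹(0.5000) = 0.000
ln β = −½·[z(H)² − z(FA)²] = −0.5 × (3.430 − 0.000) = -1.715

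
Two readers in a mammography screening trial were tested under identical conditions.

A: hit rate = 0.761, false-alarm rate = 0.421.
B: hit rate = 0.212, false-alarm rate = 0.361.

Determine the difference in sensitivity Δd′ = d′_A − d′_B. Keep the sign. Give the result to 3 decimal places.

A: z(0.761) = 0.7095, z(0.421) = -0.1993, d' = 0.9088
B: z(0.212) = -0.7995, z(0.361) = -0.3558, d' = -0.4437
Δd' = d'_A − d'_B = 0.9088 − (-0.4437) = 1.3525
A has the higher sensitivity.

Δd′ = 1.353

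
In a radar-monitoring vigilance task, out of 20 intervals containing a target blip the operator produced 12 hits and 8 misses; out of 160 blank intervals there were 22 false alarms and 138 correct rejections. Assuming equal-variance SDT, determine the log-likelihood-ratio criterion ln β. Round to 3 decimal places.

H = 12/20 = 0.6000
FA = 22/160 = 0.1375
z(H) = 0.2533
z(FA) = -1.0916
ln β = −½·[z(H)² − z(FA)²] = −0.5 × (0.0642 − 1.1916) = 0.5637

ln β = 0.564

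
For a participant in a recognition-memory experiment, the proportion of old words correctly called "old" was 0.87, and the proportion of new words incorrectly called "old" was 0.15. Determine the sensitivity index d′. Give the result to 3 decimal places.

d′ = 2.163

Φ⁻¹(H) = 1.1264
Φ⁻¹(FA) = -1.0364
d' = z(H) − z(FA) = 1.1264 − (-1.0364) = 2.1628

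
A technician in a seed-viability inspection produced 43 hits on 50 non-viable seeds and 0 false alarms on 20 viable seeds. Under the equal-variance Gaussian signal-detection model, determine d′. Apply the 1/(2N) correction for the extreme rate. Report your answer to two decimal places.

d′ = 3.04

The false-alarm rate is 0/20 = 0, so apply the 1/(2N) correction: FA → 1/(2·20) = 0.02500.
z(H) = z(0.86000) = 1.080
z(FA) = z(0.02500) = -1.960
d' = 1.080 − (-1.960) = 3.040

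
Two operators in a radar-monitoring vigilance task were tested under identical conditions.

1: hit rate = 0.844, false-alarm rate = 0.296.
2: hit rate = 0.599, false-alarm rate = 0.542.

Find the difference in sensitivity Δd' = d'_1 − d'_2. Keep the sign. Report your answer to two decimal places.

1: z(0.844) = 1.011, z(0.296) = -0.536, d' = 1.547
2: z(0.599) = 0.251, z(0.542) = 0.105, d' = 0.146
Δd' = d'_1 − d'_2 = 1.547 − 0.146 = 1.401
1 has the higher sensitivity.

Δd' = 1.40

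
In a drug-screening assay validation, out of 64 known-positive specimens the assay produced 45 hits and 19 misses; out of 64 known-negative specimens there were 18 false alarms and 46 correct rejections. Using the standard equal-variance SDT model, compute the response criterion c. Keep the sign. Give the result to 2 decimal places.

H = 45/64 = 0.7031
FA = 18/64 = 0.2812
Φ⁻¹(H) = 0.5333
Φ⁻¹(FA) = -0.5793
c = −½·[z(H) + z(FA)] = −0.5 × (0.5333 + (-0.5793)) = 0.0230
c > 0: the assay has a conservative response bias.

c = 0.02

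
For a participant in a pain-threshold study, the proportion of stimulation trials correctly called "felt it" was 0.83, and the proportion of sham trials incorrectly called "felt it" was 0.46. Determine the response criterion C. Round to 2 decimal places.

C = -0.43

z(0.83) = 0.9542, z(0.46) = -0.1004
c = −½·[z(H) + z(FA)] = −0.5 × (0.9542 + (-0.1004)) = -0.4269
c < 0: the participant has a liberal response bias.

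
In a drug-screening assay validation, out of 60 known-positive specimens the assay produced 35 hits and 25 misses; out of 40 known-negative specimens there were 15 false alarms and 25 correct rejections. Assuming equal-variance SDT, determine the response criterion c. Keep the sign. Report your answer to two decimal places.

c = 0.05

H = 35/60 = 0.5833
FA = 15/40 = 0.3750
Φ⁻¹(0.5833) = 0.2103, Φ⁻¹(0.3750) = -0.3186
c = −½·[z(H) + z(FA)] = −0.5 × (0.2103 + (-0.3186)) = 0.05415
c > 0: the assay has a conservative response bias.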